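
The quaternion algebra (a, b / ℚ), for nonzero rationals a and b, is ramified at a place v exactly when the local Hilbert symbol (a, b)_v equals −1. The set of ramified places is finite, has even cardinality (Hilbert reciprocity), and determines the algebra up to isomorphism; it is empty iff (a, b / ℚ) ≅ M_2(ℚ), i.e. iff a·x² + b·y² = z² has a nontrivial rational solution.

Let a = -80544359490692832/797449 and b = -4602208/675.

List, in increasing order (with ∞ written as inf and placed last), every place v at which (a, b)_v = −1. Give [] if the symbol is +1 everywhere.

Mod squares: a ≡ -35742, b ≡ -5106. Check v ∈ {∞, 2, 3, 5, 7, 13, 19, 23, 37, 47}.
v=5: a=5^0·(≡2), b=5^-2·(≡1) mod 5; (2|5)=-1, (1|5)=+1; (−1)^{0·-2·2}·(-1)^-2·(+1)^0 = +1.
v=2: v_2(a)=5, v_2(b)=5; units ≡ 1, 7 (mod 8); ε·ε+αω+βω = 0·1+5·0+5·0 ≡ 0  ⇒  (a,b)_2 = +1.
v=47: a=47^-2·(≡12), b=47^0·(≡24) mod 47; (12|47)=+1, (24|47)=+1; (−1)^{-2·0·23}·(+1)^0·(+1)^-2 = +1.
v=37: a=37^3·(≡10), b=37^1·(≡34) mod 37; (10|37)=+1, (34|37)=+1; (−1)^{3·1·18}·(+1)^1·(+1)^3 = +1.
v=∞: -35742 < 0 and -5106 < 0  ⇒  (a,b)_∞ = -1.
v=3: a=3^5·(≡2), b=3^-3·(≡2) mod 3; (2|3)=-1, (2|3)=-1; (−1)^{5·-3·1}·(-1)^-3·(-1)^5 = -1.
v=13: a=13^0·(≡2), b=13^2·(≡10) mod 13; (2|13)=-1, (10|13)=+1; (−1)^{0·2·6}·(-1)^2·(+1)^0 = +1.
v=23: a=23^3·(≡11), b=23^1·(≡12) mod 23; (11|23)=-1, (12|23)=+1; (−1)^{3·1·11}·(-1)^1·(+1)^3 = +1.
v=7: a=7^5·(≡4), b=7^0·(≡4) mod 7; (4|7)=+1, (4|7)=+1; (−1)^{5·0·3}·(+1)^0·(+1)^5 = +1.
v=19: a=19^-2·(≡1), b=19^0·(≡1) mod 19; (1|19)=+1, (1|19)=+1; (−1)^{-2·0·9}·(+1)^0·(+1)^-2 = +1.
Ram(-35742, -5106) = {3, ∞}; no ℚ_3-point on the conic.

[3, inf]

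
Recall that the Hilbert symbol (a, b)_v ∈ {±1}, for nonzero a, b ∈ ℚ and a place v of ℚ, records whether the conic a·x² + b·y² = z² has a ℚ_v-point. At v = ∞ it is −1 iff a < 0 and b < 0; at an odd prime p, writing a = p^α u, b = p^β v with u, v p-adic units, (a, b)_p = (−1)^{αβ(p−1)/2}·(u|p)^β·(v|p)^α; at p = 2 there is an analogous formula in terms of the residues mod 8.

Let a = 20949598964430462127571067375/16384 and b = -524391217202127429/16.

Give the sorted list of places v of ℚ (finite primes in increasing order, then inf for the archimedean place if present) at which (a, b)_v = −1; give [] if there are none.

[2, 7, 11, 19, 29, 31]

Mod squares: a ≡ 350455, b ≡ -16269. Check v ∈ {∞, 2, 3, 5, 7, 11, 17, 19, 29, 31}.
v=17: a=17^3·(≡11), b=17^3·(≡3) mod 17; (11|17)=-1, (3|17)=-1; (−1)^{3·3·8}·(-1)^3·(-1)^3 = +1.
v=5: a=5^3·(≡1), b=5^0·(≡1) mod 5; (1|5)=+1, (1|5)=+1; (−1)^{3·0·2}·(+1)^0·(+1)^3 = +1.
v=7: a=7^3·(≡1), b=7^2·(≡5) mod 7; (1|7)=+1, (5|7)=-1; (−1)^{3·2·3}·(+1)^2·(-1)^3 = -1.
v=19: a=19^3·(≡14), b=19^2·(≡14) mod 19; (14|19)=-1, (14|19)=-1; (−1)^{3·2·9}·(-1)^2·(-1)^3 = -1.
v=2: v_2(a)=-14, v_2(b)=-4; units ≡ 7, 3 (mod 8); ε·ε+αω+βω = 1·1+-14·1+-4·0 ≡ 1  ⇒  (a,b)_2 = -1.
v=3: a=3^14·(≡1), b=3^9·(≡1) mod 3; (1|3)=+1, (1|3)=+1; (−1)^{14·9·1}·(+1)^9·(+1)^14 = +1.
v=31: a=31^3·(≡29), b=31^2·(≡30) mod 31; (29|31)=-1, (30|31)=-1; (−1)^{3·2·15}·(-1)^2·(-1)^3 = -1.
v=29: a=29^2·(≡17), b=29^1·(≡26) mod 29; (17|29)=-1, (26|29)=-1; (−1)^{2·1·14}·(-1)^1·(-1)^2 = -1.
v=11: a=11^2·(≡6), b=11^1·(≡6) mod 11; (6|11)=-1, (6|11)=-1; (−1)^{2·1·5}·(-1)^1·(-1)^2 = -1.
v=∞: 350455 > 0 and -16269 < 0  ⇒  (a,b)_∞ = +1.
|Ram(350455, -16269)| = 6, even; anisotropic at {2, 7, 11, 19, 29, 31}.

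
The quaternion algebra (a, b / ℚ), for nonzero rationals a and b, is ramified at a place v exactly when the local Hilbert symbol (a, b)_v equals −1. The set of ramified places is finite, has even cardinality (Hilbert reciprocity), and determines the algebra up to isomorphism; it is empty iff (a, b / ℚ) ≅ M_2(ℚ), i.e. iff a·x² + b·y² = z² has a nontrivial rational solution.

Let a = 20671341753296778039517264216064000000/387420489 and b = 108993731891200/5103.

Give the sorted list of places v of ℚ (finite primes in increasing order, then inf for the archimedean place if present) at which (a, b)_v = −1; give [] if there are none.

[17, 19, 31, 37]

(a, b) ≡ (1087541, 152551) mod (ℚ^×)²; places V = {2, 3, 5, 7, 13, 17, 19, 31, 37, ∞}.
(a,b)_37: α=3, u≡18; β=1, v≡21 (mod 37); (18|37)=-1, (21|37)=+1; sign (−1)^0·-1^1·+1^3 = -1.
(a,b)_2: α=30, β=12; u≡5, v≡7 (mod 8); ε(u)ε(v)=0·1, αω(v)=30·0, βω(u)=12·1; sum ≡ 0  ⇒  +1.
(a,b)_17: α=5, u≡2; β=2, v≡3 (mod 17); (2|17)=+1, (3|17)=-1; sign (−1)^0·+1^2·-1^5 = -1.
(a,b)_19: α=3, u≡11; β=1, v≡6 (mod 19); (11|19)=+1, (6|19)=+1; sign (−1)^1·+1^1·+1^3 = -1.
(a,b)_3: α=-18, u≡2; β=-6, v≡1 (mod 3); (2|3)=-1, (1|3)=+1; sign (−1)^0·-1^-6·+1^-18 = +1.
(a,b)_5: α=6, u≡4; β=2, v≡1 (mod 5); (4|5)=+1, (1|5)=+1; sign (−1)^0·+1^2·+1^6 = +1.
(a,b)_13: α=5, u≡8; β=2, v≡9 (mod 13); (8|13)=-1, (9|13)=+1; sign (−1)^0·-1^2·+1^5 = +1.
(a,b)_7: α=1, u≡3; β=-1, v≡2 (mod 7); (3|7)=-1, (2|7)=+1; sign (−1)^1·-1^-1·+1^1 = +1.
(a,b)_∞: sgn(1087541)=+, sgn(152551)=+, so +1.
(a,b)_31: α=2, u≡17; β=1, v≡21 (mod 31); (17|31)=-1, (21|31)=-1; sign (−1)^0·-1^1·-1^2 = -1.
Ram(1087541, 152551) = {17, 19, 31, 37}; no ℚ_17-point on the conic.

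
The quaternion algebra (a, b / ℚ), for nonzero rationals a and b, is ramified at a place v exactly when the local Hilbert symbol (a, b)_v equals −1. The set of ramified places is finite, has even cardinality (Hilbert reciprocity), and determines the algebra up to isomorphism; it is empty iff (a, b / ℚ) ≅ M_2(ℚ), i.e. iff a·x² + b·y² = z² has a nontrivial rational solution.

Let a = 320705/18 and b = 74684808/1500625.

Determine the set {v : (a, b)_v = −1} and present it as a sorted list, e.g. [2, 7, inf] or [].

[5, 17]

(a, b) ≡ (13090, 1122) mod (ℚ^×)²; places V = {2, 3, 5, 7, 11, 17, 43, ∞}.
(a,b)_5: α=1, u≡2; β=-4, v≡3 (mod 5); (2|5)=-1, (3|5)=-1; sign (−1)^0·-1^-4·-1^1 = -1.
(a,b)_43: α=0, u≡3; β=2, v≡17 (mod 43); (3|43)=-1, (17|43)=+1; sign (−1)^0·-1^2·+1^0 = +1.
(a,b)_2: α=-1, β=3; u≡1, v≡1 (mod 8); ε(u)ε(v)=0·0, αω(v)=-1·0, βω(u)=3·0; sum ≡ 0  ⇒  +1.
(a,b)_7: α=3, u≡1; β=-4, v≡1 (mod 7); (1|7)=+1, (1|7)=+1; sign (−1)^0·+1^-4·+1^3 = +1.
(a,b)_∞: sgn(13090)=+, sgn(1122)=+, so +1.
(a,b)_11: α=1, u≡7; β=1, v≡4 (mod 11); (7|11)=-1, (4|11)=+1; sign (−1)^1·-1^1·+1^1 = +1.
(a,b)_3: α=-2, u≡1; β=3, v≡2 (mod 3); (1|3)=+1, (2|3)=-1; sign (−1)^0·+1^3·-1^-2 = +1.
(a,b)_17: α=1, u≡12; β=1, v≡16 (mod 17); (12|17)=-1, (16|17)=+1; sign (−1)^0·-1^1·+1^1 = -1.
Ram(13090, 1122) = {5, 17}; no ℚ_5-point on the conic.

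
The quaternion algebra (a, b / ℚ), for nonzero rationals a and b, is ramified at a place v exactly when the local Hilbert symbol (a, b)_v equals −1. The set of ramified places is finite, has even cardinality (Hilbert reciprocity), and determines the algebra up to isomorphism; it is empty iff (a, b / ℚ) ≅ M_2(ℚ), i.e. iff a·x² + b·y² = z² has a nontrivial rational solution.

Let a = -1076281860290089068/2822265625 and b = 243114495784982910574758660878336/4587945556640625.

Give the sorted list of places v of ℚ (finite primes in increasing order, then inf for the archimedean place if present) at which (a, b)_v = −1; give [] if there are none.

Mod squares: a ≡ -84323, b ≡ 11. Check v ∈ {∞, 2, 3, 5, 7, 11, 17, 19, 37, 43, 53}.
v=17: a=17^-2·(≡5), b=17^-4·(≡14) mod 17; (5|17)=-1, (14|17)=-1; (−1)^{-2·-4·8}·(-1)^-4·(-1)^-2 = +1.
v=2: v_2(a)=2, v_2(b)=12; units ≡ 5, 3 (mod 8); ε·ε+αω+βω = 0·1+2·1+12·1 ≡ 0  ⇒  (a,b)_2 = +1.
v=19: a=19^2·(≡14), b=19^4·(≡17) mod 19; (14|19)=-1, (17|19)=+1; (−1)^{2·4·9}·(-1)^4·(+1)^2 = +1.
v=37: a=37^3·(≡32), b=37^4·(≡27) mod 37; (32|37)=-1, (27|37)=+1; (−1)^{3·4·18}·(-1)^4·(+1)^3 = +1.
v=7: a=7^2·(≡5), b=7^4·(≡1) mod 7; (5|7)=-1, (1|7)=+1; (−1)^{2·4·3}·(-1)^4·(+1)^2 = +1.
v=53: a=53^1·(≡6), b=53^2·(≡4) mod 53; (6|53)=+1, (4|53)=+1; (−1)^{1·2·26}·(+1)^2·(+1)^1 = +1.
v=∞: -84323 < 0 and 11 > 0  ⇒  (a,b)_∞ = +1.
v=43: a=43^1·(≡10), b=43^2·(≡1) mod 43; (10|43)=+1, (1|43)=+1; (−1)^{1·2·21}·(+1)^2·(+1)^1 = +1.
v=11: a=11^4·(≡4), b=11^7·(≡5) mod 11; (4|11)=+1, (5|11)=+1; (−1)^{4·7·5}·(+1)^7·(+1)^4 = +1.
v=5: a=5^-10·(≡3), b=5^-14·(≡4) mod 5; (3|5)=-1, (4|5)=+1; (−1)^{-10·-14·2}·(-1)^-14·(+1)^-10 = +1.
v=3: a=3^2·(≡1), b=3^-2·(≡2) mod 3; (1|3)=+1, (2|3)=-1; (−1)^{2·-2·1}·(+1)^-2·(-1)^2 = +1.
Ram(a, b) = ∅: the form -84323·x² + 11·y² − z² is isotropic over every ℚ_v, so by Hasse–Minkowski it is isotropic over ℚ.

[]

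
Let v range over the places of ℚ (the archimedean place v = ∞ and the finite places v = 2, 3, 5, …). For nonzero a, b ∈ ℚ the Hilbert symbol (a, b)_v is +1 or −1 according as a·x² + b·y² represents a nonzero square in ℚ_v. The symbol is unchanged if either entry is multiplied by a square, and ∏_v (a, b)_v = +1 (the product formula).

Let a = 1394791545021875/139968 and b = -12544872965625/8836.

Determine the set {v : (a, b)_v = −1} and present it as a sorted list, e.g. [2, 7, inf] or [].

[3, 11, 13, 23]

Mod squares: a ≡ 345345, b ≡ -2145. Check v ∈ {∞, 2, 3, 5, 7, 11, 13, 17, 19, 23, 37, 47}.
v=5: a=5^5·(≡4), b=5^5·(≡1) mod 5; (4|5)=+1, (1|5)=+1; (−1)^{5·5·2}·(+1)^5·(+1)^5 = +1.
v=∞: 345345 > 0 and -2145 < 0  ⇒  (a,b)_∞ = +1.
v=7: a=7^3·(≡6), b=7^2·(≡1) mod 7; (6|7)=-1, (1|7)=+1; (−1)^{3·2·3}·(-1)^2·(+1)^3 = +1.
v=3: a=3^-7·(≡2), b=3^1·(≡2) mod 3; (2|3)=-1, (2|3)=-1; (−1)^{-7·1·1}·(-1)^1·(-1)^-7 = -1.
v=37: a=37^2·(≡29), b=37^0·(≡3) mod 37; (29|37)=-1, (3|37)=+1; (−1)^{2·0·18}·(-1)^0·(+1)^2 = +1.
v=2: v_2(a)=-6, v_2(b)=-2; units ≡ 1, 7 (mod 8); ε·ε+αω+βω = 0·1+-6·0+-2·0 ≡ 0  ⇒  (a,b)_2 = +1.
v=23: a=23^1·(≡15), b=23^2·(≡11) mod 23; (15|23)=-1, (11|23)=-1; (−1)^{1·2·11}·(-1)^2·(-1)^1 = -1.
v=47: a=47^0·(≡6), b=47^-2·(≡12) mod 47; (6|47)=+1, (12|47)=+1; (−1)^{0·-2·23}·(+1)^-2·(+1)^0 = +1.
v=17: a=17^2·(≡7), b=17^0·(≡14) mod 17; (7|17)=-1, (14|17)=-1; (−1)^{2·0·8}·(-1)^0·(-1)^2 = +1.
v=11: a=11^1·(≡4), b=11^1·(≡9) mod 11; (4|11)=+1, (9|11)=+1; (−1)^{1·1·5}·(+1)^1·(+1)^1 = -1.
v=19: a=19^0·(≡16), b=19^2·(≡18) mod 19; (16|19)=+1, (18|19)=-1; (−1)^{0·2·9}·(+1)^2·(-1)^0 = +1.
v=13: a=13^1·(≡11), b=13^1·(≡10) mod 13; (11|13)=-1, (10|13)=+1; (−1)^{1·1·6}·(-1)^1·(+1)^1 = -1.
|Ram(345345, -2145)| = 4, even; anisotropic at {3, 11, 13, 23}.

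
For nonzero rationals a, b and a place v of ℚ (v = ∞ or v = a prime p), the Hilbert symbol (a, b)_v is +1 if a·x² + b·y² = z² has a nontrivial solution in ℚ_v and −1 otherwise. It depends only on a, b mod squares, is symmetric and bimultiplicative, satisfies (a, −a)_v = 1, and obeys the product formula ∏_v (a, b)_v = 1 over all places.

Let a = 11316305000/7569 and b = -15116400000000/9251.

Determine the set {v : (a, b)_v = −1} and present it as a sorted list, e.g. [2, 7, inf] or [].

(a, b) ≡ (92378, -46189) mod (ℚ^×)²; places V = {2, 3, 5, 7, 11, 13, 17, 19, 29, ∞}.
(a,b)_5: α=4, u≡2; β=8, v≡1 (mod 5); (2|5)=-1, (1|5)=+1; sign (−1)^0·-1^8·+1^4 = +1.
(a,b)_29: α=-2, u≡9; β=-2, v≡19 (mod 29); (9|29)=+1, (19|29)=-1; sign (−1)^0·+1^-2·-1^-2 = +1.
(a,b)_19: α=1, u≡17; β=1, v≡5 (mod 19); (17|19)=+1, (5|19)=+1; sign (−1)^1·+1^1·+1^1 = -1.
(a,b)_∞: sgn(92378)=+, sgn(-46189)=−, so +1.
(a,b)_3: α=-2, u≡2; β=2, v≡2 (mod 3); (2|3)=-1, (2|3)=-1; sign (−1)^0·-1^2·-1^-2 = +1.
(a,b)_13: α=1, u≡7; β=1, v≡3 (mod 13); (7|13)=-1, (3|13)=+1; sign (−1)^0·-1^1·+1^1 = -1.
(a,b)_17: α=1, u≡3; β=1, v≡6 (mod 17); (3|17)=-1, (6|17)=-1; sign (−1)^0·-1^1·-1^1 = +1.
(a,b)_11: α=1, u≡9; β=-1, v≡4 (mod 11); (9|11)=+1, (4|11)=+1; sign (−1)^1·+1^-1·+1^1 = -1.
(a,b)_7: α=2, u≡3; β=0, v≡4 (mod 7); (3|7)=-1, (4|7)=+1; sign (−1)^0·-1^0·+1^2 = +1.
(a,b)_2: α=3, β=10; u≡5, v≡3 (mod 8); ε(u)ε(v)=0·1, αω(v)=3·1, βω(u)=10·1; sum ≡ 1  ⇒  -1.
|Ram(92378, -46189)| = 4, even; anisotropic at {2, 11, 13, 19}.

[2, 11, 13, 19]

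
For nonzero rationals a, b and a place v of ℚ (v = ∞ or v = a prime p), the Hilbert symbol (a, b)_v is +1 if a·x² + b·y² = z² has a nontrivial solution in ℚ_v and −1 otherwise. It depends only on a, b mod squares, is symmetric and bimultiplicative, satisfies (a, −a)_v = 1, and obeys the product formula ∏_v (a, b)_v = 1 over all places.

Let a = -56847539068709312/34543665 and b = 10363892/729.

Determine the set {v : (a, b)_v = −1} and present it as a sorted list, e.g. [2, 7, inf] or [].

(a, b) ≡ (-1495, 437) mod (ℚ^×)²; places V = {2, 3, 5, 7, 11, 13, 19, 23, 29, ∞}.
(a,b)_23: α=3, u≡9; β=1, v≡5 (mod 23); (9|23)=+1, (5|23)=-1; sign (−1)^1·+1^1·-1^3 = +1.
(a,b)_29: α=2, u≡28; β=0, v≡26 (mod 29); (28|29)=+1, (26|29)=-1; sign (−1)^0·+1^0·-1^2 = +1.
(a,b)_∞: sgn(-1495)=−, sgn(437)=+, so +1.
(a,b)_13: α=-1, u≡5; β=0, v≡6 (mod 13); (5|13)=-1, (6|13)=-1; sign (−1)^0·-1^0·-1^-1 = -1.
(a,b)_11: α=6, u≡3; β=2, v≡2 (mod 11); (3|11)=+1, (2|11)=-1; sign (−1)^0·+1^2·-1^6 = +1.
(a,b)_2: α=6, β=2; u≡1, v≡5 (mod 8); ε(u)ε(v)=0·0, αω(v)=6·1, βω(u)=2·0; sum ≡ 0  ⇒  +1.
(a,b)_19: α=0, u≡5; β=1, v≡5 (mod 19); (5|19)=+1, (5|19)=+1; sign (−1)^0·+1^1·+1^0 = +1.
(a,b)_7: α=2, u≡3; β=2, v≡3 (mod 7); (3|7)=-1, (3|7)=-1; sign (−1)^0·-1^2·-1^2 = +1.
(a,b)_3: α=-12, u≡2; β=-6, v≡2 (mod 3); (2|3)=-1, (2|3)=-1; sign (−1)^0·-1^-6·-1^-12 = +1.
(a,b)_5: α=-1, u≡1; β=0, v≡3 (mod 5); (1|5)=+1, (3|5)=-1; sign (−1)^0·+1^0·-1^-1 = -1.
Ram(-1495, 437) = {5, 13}; no ℚ_5-point on the conic.

[5, 13]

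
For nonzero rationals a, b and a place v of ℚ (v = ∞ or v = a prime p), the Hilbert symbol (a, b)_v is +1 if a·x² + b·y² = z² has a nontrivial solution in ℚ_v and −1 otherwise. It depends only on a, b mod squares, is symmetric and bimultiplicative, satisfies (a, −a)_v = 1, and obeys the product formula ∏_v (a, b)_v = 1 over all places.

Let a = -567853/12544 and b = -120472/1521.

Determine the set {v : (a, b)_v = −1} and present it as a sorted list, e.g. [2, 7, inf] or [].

(a, b) ≡ (-13, -22) mod (ℚ^×)²; places V = {2, 3, 7, 11, 13, 19, 37, ∞}.
(a,b)_∞: sgn(-13)=−, sgn(-22)=−, so -1.
(a,b)_7: α=-2, u≡2; β=0, v≡6 (mod 7); (2|7)=+1, (6|7)=-1; sign (−1)^0·+1^0·-1^-2 = +1.
(a,b)_11: α=2, u≡1; β=1, v≡5 (mod 11); (1|11)=+1, (5|11)=+1; sign (−1)^0·+1^1·+1^2 = +1.
(a,b)_3: α=0, u≡2; β=-2, v≡2 (mod 3); (2|3)=-1, (2|3)=-1; sign (−1)^0·-1^-2·-1^0 = +1.
(a,b)_19: α=2, u≡1; β=0, v≡7 (mod 19); (1|19)=+1, (7|19)=+1; sign (−1)^0·+1^0·+1^2 = +1.
(a,b)_2: α=-8, β=3; u≡3, v≡5 (mod 8); ε(u)ε(v)=1·0, αω(v)=-8·1, βω(u)=3·1; sum ≡ 1  ⇒  -1.
(a,b)_13: α=1, u≡1; β=-2, v≡10 (mod 13); (1|13)=+1, (10|13)=+1; sign (−1)^0·+1^-2·+1^1 = +1.
(a,b)_37: α=0, u≡23; β=2, v≡15 (mod 37); (23|37)=-1, (15|37)=-1; sign (−1)^0·-1^2·-1^0 = +1.
|Ram(-13, -22)| = 2, even; anisotropic at {2, ∞}.

[2, inf]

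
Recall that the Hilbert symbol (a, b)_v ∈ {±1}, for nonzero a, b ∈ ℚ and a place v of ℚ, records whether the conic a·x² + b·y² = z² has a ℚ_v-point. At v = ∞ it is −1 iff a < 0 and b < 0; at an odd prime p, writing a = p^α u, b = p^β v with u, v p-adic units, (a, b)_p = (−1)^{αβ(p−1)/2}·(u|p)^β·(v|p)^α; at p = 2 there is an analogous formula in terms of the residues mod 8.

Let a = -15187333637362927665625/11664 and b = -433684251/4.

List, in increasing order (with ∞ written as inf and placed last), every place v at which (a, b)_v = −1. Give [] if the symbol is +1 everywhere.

[7, 11, 13, inf]

(a, b) ≡ (-10465, -11) mod (ℚ^×)²; places V = {2, 3, 5, 7, 11, 13, 23, ∞}.
(a,b)_11: α=2, u≡8; β=1, v≡10 (mod 11); (8|11)=-1, (10|11)=-1; sign (−1)^0·-1^1·-1^2 = -1.
(a,b)_13: α=5, u≡10; β=2, v≡2 (mod 13); (10|13)=+1, (2|13)=-1; sign (−1)^0·+1^2·-1^5 = -1.
(a,b)_∞: sgn(-10465)=−, sgn(-11)=−, so -1.
(a,b)_5: α=5, u≡3; β=0, v≡1 (mod 5); (3|5)=-1, (1|5)=+1; sign (−1)^0·-1^0·+1^5 = +1.
(a,b)_23: α=5, u≡17; β=2, v≡4 (mod 23); (17|23)=-1, (4|23)=+1; sign (−1)^0·-1^2·+1^5 = +1.
(a,b)_2: α=-4, β=-2; u≡7, v≡5 (mod 8); ε(u)ε(v)=1·0, αω(v)=-4·1, βω(u)=-2·0; sum ≡ 0  ⇒  +1.
(a,b)_7: α=5, u≡5; β=2, v≡6 (mod 7); (5|7)=-1, (6|7)=-1; sign (−1)^0·-1^2·-1^5 = -1.
(a,b)_3: α=-6, u≡2; β=2, v≡1 (mod 3); (2|3)=-1, (1|3)=+1; sign (−1)^0·-1^2·+1^-6 = +1.
|Ram(-10465, -11)| = 4, even; anisotropic at {7, 11, 13, ∞}.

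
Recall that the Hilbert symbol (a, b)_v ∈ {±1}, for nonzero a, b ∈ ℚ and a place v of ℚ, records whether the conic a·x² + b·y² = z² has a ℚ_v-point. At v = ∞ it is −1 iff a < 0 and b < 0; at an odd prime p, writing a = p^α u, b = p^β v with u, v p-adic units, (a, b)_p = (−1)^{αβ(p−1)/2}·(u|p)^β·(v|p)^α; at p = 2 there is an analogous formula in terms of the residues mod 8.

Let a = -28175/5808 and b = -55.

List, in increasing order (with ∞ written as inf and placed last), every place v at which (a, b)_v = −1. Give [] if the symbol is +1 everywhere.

[3, 11, 23, inf]

Mod squares: a ≡ -69, b ≡ -55. Check v ∈ {∞, 2, 3, 5, 7, 11, 23}.
v=5: a=5^2·(≡1), b=5^1·(≡4) mod 5; (1|5)=+1, (4|5)=+1; (−1)^{2·1·2}·(+1)^1·(+1)^2 = +1.
v=11: a=11^-2·(≡10), b=11^1·(≡6) mod 11; (10|11)=-1, (6|11)=-1; (−1)^{-2·1·5}·(-1)^1·(-1)^-2 = -1.
v=7: a=7^2·(≡4), b=7^0·(≡1) mod 7; (4|7)=+1, (1|7)=+1; (−1)^{2·0·3}·(+1)^0·(+1)^2 = +1.
v=23: a=23^1·(≡11), b=23^0·(≡14) mod 23; (11|23)=-1, (14|23)=-1; (−1)^{1·0·11}·(-1)^0·(-1)^1 = -1.
v=2: v_2(a)=-4, v_2(b)=0; units ≡ 3, 1 (mod 8); ε·ε+αω+βω = 1·0+-4·0+0·1 ≡ 0  ⇒  (a,b)_2 = +1.
v=3: a=3^-1·(≡1), b=3^0·(≡2) mod 3; (1|3)=+1, (2|3)=-1; (−1)^{-1·0·1}·(+1)^0·(-1)^-1 = -1.
v=∞: -69 < 0 and -55 < 0  ⇒  (a,b)_∞ = -1.
(-69, -55 / ℚ) ramifies at {3, 11, 23, ∞}: a division algebra.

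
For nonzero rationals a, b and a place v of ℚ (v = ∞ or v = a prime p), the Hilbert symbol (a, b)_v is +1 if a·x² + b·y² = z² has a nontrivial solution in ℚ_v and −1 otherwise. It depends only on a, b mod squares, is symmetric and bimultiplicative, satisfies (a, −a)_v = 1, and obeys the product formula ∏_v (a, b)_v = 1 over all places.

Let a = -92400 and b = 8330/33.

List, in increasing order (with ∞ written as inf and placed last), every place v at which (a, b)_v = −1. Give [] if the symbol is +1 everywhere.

(a, b) ≡ (-231, 5610) mod (ℚ^×)²; places V = {2, 3, 5, 7, 11, 17, ∞}.
(a,b)_2: α=4, β=1; u≡1, v≡5 (mod 8); ε(u)ε(v)=0·0, αω(v)=4·1, βω(u)=1·0; sum ≡ 0  ⇒  +1.
(a,b)_11: α=1, u≡4; β=-1, v≡1 (mod 11); (4|11)=+1, (1|11)=+1; sign (−1)^1·+1^-1·+1^1 = -1.
(a,b)_17: α=0, u≡12; β=1, v≡3 (mod 17); (12|17)=-1, (3|17)=-1; sign (−1)^0·-1^1·-1^0 = -1.
(a,b)_5: α=2, u≡4; β=1, v≡2 (mod 5); (4|5)=+1, (2|5)=-1; sign (−1)^0·+1^1·-1^2 = +1.
(a,b)_7: α=1, u≡2; β=2, v≡6 (mod 7); (2|7)=+1, (6|7)=-1; sign (−1)^0·+1^2·-1^1 = -1.
(a,b)_∞: sgn(-231)=−, sgn(5610)=+, so +1.
(a,b)_3: α=1, u≡1; β=-1, v≡1 (mod 3); (1|3)=+1, (1|3)=+1; sign (−1)^1·+1^-1·+1^1 = -1.
Ram(-231, 5610) = {3, 7, 11, 17}; no ℚ_3-point on the conic.

[3, 7, 11, 17]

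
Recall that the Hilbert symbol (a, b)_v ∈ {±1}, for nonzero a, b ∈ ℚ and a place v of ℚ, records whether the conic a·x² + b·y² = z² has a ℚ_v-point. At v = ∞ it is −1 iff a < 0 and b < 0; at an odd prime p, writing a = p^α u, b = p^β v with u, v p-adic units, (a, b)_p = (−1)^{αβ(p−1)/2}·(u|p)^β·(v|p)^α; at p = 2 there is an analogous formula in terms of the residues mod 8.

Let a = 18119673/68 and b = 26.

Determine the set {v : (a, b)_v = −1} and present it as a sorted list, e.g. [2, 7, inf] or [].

(a, b) ≡ (561, 26) mod (ℚ^×)²; places V = {2, 3, 11, 13, 17, 19, ∞}.
(a,b)_19: α=2, u≡3; β=0, v≡7 (mod 19); (3|19)=-1, (7|19)=+1; sign (−1)^0·-1^0·+1^2 = +1.
(a,b)_13: α=2, u≡2; β=1, v≡2 (mod 13); (2|13)=-1, (2|13)=-1; sign (−1)^0·-1^1·-1^2 = -1.
(a,b)_11: α=1, u≡2; β=0, v≡4 (mod 11); (2|11)=-1, (4|11)=+1; sign (−1)^0·-1^0·+1^1 = +1.
(a,b)_17: α=-1, u≡9; β=0, v≡9 (mod 17); (9|17)=+1, (9|17)=+1; sign (−1)^0·+1^0·+1^-1 = +1.
(a,b)_3: α=3, u≡1; β=0, v≡2 (mod 3); (1|3)=+1, (2|3)=-1; sign (−1)^0·+1^0·-1^3 = -1.
(a,b)_2: α=-2, β=1; u≡1, v≡5 (mod 8); ε(u)ε(v)=0·0, αω(v)=-2·1, βω(u)=1·0; sum ≡ 0  ⇒  +1.
(a,b)_∞: sgn(561)=+, sgn(26)=+, so +1.
|Ram(561, 26)| = 2, even; anisotropic at {3, 13}.

[3, 13]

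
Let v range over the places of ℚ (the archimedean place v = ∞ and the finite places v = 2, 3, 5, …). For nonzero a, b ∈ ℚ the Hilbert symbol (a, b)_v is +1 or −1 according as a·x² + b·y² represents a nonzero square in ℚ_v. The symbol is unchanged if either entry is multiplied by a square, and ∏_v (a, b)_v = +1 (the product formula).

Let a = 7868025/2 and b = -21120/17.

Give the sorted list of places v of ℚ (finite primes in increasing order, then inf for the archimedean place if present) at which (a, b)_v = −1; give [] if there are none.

Mod squares: a ≡ 2, b ≡ -5610. Check v ∈ {∞, 2, 3, 5, 11, 17}.
v=17: a=17^2·(≡4), b=17^-1·(≡11) mod 17; (4|17)=+1, (11|17)=-1; (−1)^{2·-1·8}·(+1)^-1·(-1)^2 = +1.
v=3: a=3^2·(≡2), b=3^1·(≡2) mod 3; (2|3)=-1, (2|3)=-1; (−1)^{2·1·1}·(-1)^1·(-1)^2 = -1.
v=2: v_2(a)=-1, v_2(b)=7; units ≡ 1, 3 (mod 8); ε·ε+αω+βω = 0·1+-1·1+7·0 ≡ 1  ⇒  (a,b)_2 = -1.
v=5: a=5^2·(≡3), b=5^1·(≡3) mod 5; (3|5)=-1, (3|5)=-1; (−1)^{2·1·2}·(-1)^1·(-1)^2 = -1.
v=11: a=11^2·(≡2), b=11^1·(≡10) mod 11; (2|11)=-1, (10|11)=-1; (−1)^{2·1·5}·(-1)^1·(-1)^2 = -1.
v=∞: 2 > 0 and -5610 < 0  ⇒  (a,b)_∞ = +1.
(2, -5610 / ℚ) ramifies at {2, 3, 5, 11}: a division algebra.

[2, 3, 5, 11]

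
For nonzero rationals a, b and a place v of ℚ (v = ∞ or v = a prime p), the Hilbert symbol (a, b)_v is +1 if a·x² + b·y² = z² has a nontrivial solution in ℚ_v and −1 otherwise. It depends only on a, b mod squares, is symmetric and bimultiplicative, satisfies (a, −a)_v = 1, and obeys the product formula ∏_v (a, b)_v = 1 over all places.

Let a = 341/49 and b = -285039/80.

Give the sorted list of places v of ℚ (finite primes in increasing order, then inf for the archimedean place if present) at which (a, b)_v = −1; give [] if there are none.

[23, 31]

Mod squares: a ≡ 341, b ≡ -1955. Check v ∈ {∞, 2, 3, 5, 7, 11, 17, 23, 31}.
v=3: a=3^0·(≡2), b=3^6·(≡1) mod 3; (2|3)=-1, (1|3)=+1; (−1)^{0·6·1}·(-1)^6·(+1)^0 = +1.
v=31: a=31^1·(≡23), b=31^0·(≡21) mod 31; (23|31)=-1, (21|31)=-1; (−1)^{1·0·15}·(-1)^0·(-1)^1 = -1.
v=17: a=17^0·(≡8), b=17^1·(≡1) mod 17; (8|17)=+1, (1|17)=+1; (−1)^{0·1·8}·(+1)^1·(+1)^0 = +1.
v=11: a=11^1·(≡4), b=11^0·(≡5) mod 11; (4|11)=+1, (5|11)=+1; (−1)^{1·0·5}·(+1)^0·(+1)^1 = +1.
v=2: v_2(a)=0, v_2(b)=-4; units ≡ 5, 5 (mod 8); ε·ε+αω+βω = 0·0+0·1+-4·1 ≡ 0  ⇒  (a,b)_2 = +1.
v=5: a=5^0·(≡4), b=5^-1·(≡1) mod 5; (4|5)=+1, (1|5)=+1; (−1)^{0·-1·2}·(+1)^-1·(+1)^0 = +1.
v=23: a=23^0·(≡14), b=23^1·(≡15) mod 23; (14|23)=-1, (15|23)=-1; (−1)^{0·1·11}·(-1)^1·(-1)^0 = -1.
v=∞: 341 > 0 and -1955 < 0  ⇒  (a,b)_∞ = +1.
v=7: a=7^-2·(≡5), b=7^0·(≡5) mod 7; (5|7)=-1, (5|7)=-1; (−1)^{-2·0·3}·(-1)^0·(-1)^-2 = +1.
|Ram(341, -1955)| = 2, even; anisotropic at {23, 31}.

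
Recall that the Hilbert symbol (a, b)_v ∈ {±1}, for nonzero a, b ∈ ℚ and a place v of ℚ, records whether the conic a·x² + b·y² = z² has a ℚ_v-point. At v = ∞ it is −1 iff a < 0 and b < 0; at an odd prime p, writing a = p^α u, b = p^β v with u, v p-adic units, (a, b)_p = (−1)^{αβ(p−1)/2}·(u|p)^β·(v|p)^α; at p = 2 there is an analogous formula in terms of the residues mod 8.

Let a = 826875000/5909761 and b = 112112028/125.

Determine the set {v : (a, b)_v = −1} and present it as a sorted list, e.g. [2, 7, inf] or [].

(a, b) ≡ (30, 35) mod (ℚ^×)²; places V = {2, 3, 5, 7, 11, 13, 17, 23, 29, ∞}.
(a,b)_29: α=0, u≡7; β=2, v≡22 (mod 29); (7|29)=+1, (22|29)=+1; sign (−1)^0·+1^2·+1^0 = +1.
(a,b)_5: α=7, u≡4; β=-3, v≡3 (mod 5); (4|5)=+1, (3|5)=-1; sign (−1)^0·+1^-3·-1^7 = -1.
(a,b)_3: α=3, u≡1; β=2, v≡2 (mod 3); (1|3)=+1, (2|3)=-1; sign (−1)^0·+1^2·-1^3 = -1.
(a,b)_17: α=-2, u≡1; β=0, v≡9 (mod 17); (1|17)=+1, (9|17)=+1; sign (−1)^0·+1^0·+1^-2 = +1.
(a,b)_∞: sgn(30)=+, sgn(35)=+, so +1.
(a,b)_11: α=-2, u≡6; β=0, v≡7 (mod 11); (6|11)=-1, (7|11)=-1; sign (−1)^0·-1^0·-1^-2 = +1.
(a,b)_23: α=0, u≡15; β=2, v≡1 (mod 23); (15|23)=-1, (1|23)=+1; sign (−1)^0·-1^2·+1^0 = +1.
(a,b)_2: α=3, β=2; u≡7, v≡3 (mod 8); ε(u)ε(v)=1·1, αω(v)=3·1, βω(u)=2·0; sum ≡ 0  ⇒  +1.
(a,b)_7: α=2, u≡4; β=1, v≡3 (mod 7); (4|7)=+1, (3|7)=-1; sign (−1)^0·+1^1·-1^2 = +1.
(a,b)_13: α=-2, u≡10; β=0, v≡10 (mod 13); (10|13)=+1, (10|13)=+1; sign (−1)^0·+1^0·+1^-2 = +1.
(30, 35 / ℚ) ramifies at {3, 5}: a division algebra.

[3, 5]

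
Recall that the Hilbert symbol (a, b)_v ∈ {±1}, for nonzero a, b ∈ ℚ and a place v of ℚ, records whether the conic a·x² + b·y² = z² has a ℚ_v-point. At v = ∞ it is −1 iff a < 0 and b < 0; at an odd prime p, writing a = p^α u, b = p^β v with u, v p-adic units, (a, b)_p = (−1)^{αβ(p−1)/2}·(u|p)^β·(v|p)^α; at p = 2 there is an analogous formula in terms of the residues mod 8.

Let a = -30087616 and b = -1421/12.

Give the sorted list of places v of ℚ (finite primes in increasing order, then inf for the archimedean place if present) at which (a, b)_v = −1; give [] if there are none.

Mod squares: a ≡ -559, b ≡ -87. Check v ∈ {∞, 2, 3, 7, 13, 29, 43}.
v=2: v_2(a)=6, v_2(b)=-2; units ≡ 1, 1 (mod 8); ε·ε+αω+βω = 0·0+6·0+-2·0 ≡ 0  ⇒  (a,b)_2 = +1.
v=29: a=29^2·(≡10), b=29^1·(≡8) mod 29; (10|29)=-1, (8|29)=-1; (−1)^{2·1·14}·(-1)^1·(-1)^2 = -1.
v=43: a=43^1·(≡27), b=43^0·(≡7) mod 43; (27|43)=-1, (7|43)=-1; (−1)^{1·0·21}·(-1)^0·(-1)^1 = -1.
v=7: a=7^0·(≡1), b=7^2·(≡4) mod 7; (1|7)=+1, (4|7)=+1; (−1)^{0·2·3}·(+1)^2·(+1)^0 = +1.
v=∞: -559 < 0 and -87 < 0  ⇒  (a,b)_∞ = -1.
v=13: a=13^1·(≡10), b=13^0·(≡4) mod 13; (10|13)=+1, (4|13)=+1; (−1)^{1·0·6}·(+1)^0·(+1)^1 = +1.
v=3: a=3^0·(≡2), b=3^-1·(≡1) mod 3; (2|3)=-1, (1|3)=+1; (−1)^{0·-1·1}·(-1)^-1·(+1)^0 = -1.
|Ram(-559, -87)| = 4, even; anisotropic at {3, 29, 43, ∞}.

[3, 29, 43, inf]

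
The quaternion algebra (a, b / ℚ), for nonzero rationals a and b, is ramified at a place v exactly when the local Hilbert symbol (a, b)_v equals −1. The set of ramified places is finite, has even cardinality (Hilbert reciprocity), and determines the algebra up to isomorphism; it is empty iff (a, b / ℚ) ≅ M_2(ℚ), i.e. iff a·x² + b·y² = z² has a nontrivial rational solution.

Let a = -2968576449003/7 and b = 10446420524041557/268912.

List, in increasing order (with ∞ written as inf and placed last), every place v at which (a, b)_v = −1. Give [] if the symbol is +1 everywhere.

[2, 7, 11, 23]

(a, b) ≡ (-1678061, 656121851) mod (ℚ^×)²; places V = {2, 3, 7, 11, 17, 19, 23, 31, 37, ∞}.
(a,b)_3: α=4, u≡1; β=6, v≡2 (mod 3); (1|3)=+1, (2|3)=-1; sign (−1)^0·+1^6·-1^4 = +1.
(a,b)_31: α=1, u≡15; β=1, v≡10 (mod 31); (15|31)=-1, (10|31)=+1; sign (−1)^1·-1^1·+1^1 = +1.
(a,b)_7: α=-1, u≡3; β=-5, v≡3 (mod 7); (3|7)=-1, (3|7)=-1; sign (−1)^1·-1^-5·-1^-1 = -1.
(a,b)_19: α=1, u≡14; β=1, v≡9 (mod 19); (14|19)=-1, (9|19)=+1; sign (−1)^1·-1^1·+1^1 = +1.
(a,b)_∞: sgn(-1678061)=−, sgn(656121851)=+, so +1.
(a,b)_17: α=2, u≡2; β=3, v≡10 (mod 17); (2|17)=+1, (10|17)=-1; sign (−1)^0·+1^3·-1^2 = +1.
(a,b)_23: α=2, u≡22; β=3, v≡14 (mod 23); (22|23)=-1, (14|23)=-1; sign (−1)^0·-1^3·-1^2 = -1.
(a,b)_11: α=1, u≡6; β=1, v≡7 (mod 11); (6|11)=-1, (7|11)=-1; sign (−1)^1·-1^1·-1^1 = -1.
(a,b)_37: α=1, u≡12; β=1, v≡10 (mod 37); (12|37)=+1, (10|37)=+1; sign (−1)^0·+1^1·+1^1 = +1.
(a,b)_2: α=0, β=-4; u≡3, v≡3 (mod 8); ε(u)ε(v)=1·1, αω(v)=0·1, βω(u)=-4·1; sum ≡ 1  ⇒  -1.
|Ram(-1678061, 656121851)| = 4, even; anisotropic at {2, 7, 11, 23}.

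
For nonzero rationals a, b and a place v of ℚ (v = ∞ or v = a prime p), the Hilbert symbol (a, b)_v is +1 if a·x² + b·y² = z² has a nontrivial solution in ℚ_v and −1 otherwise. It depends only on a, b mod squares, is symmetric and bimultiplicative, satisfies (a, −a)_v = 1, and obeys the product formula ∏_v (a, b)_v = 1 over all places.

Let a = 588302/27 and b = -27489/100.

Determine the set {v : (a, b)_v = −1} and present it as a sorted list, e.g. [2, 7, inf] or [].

[3, 13]

Mod squares: a ≡ 14586, b ≡ -561. Check v ∈ {∞, 2, 3, 5, 7, 11, 13, 17}.
v=11: a=11^3·(≡7), b=11^1·(≡9) mod 11; (7|11)=-1, (9|11)=+1; (−1)^{3·1·5}·(-1)^1·(+1)^3 = +1.
v=3: a=3^-3·(≡2), b=3^1·(≡2) mod 3; (2|3)=-1, (2|3)=-1; (−1)^{-3·1·1}·(-1)^1·(-1)^-3 = -1.
v=17: a=17^1·(≡13), b=17^1·(≡1) mod 17; (13|17)=+1, (1|17)=+1; (−1)^{1·1·8}·(+1)^1·(+1)^1 = +1.
v=13: a=13^1·(≡1), b=13^0·(≡5) mod 13; (1|13)=+1, (5|13)=-1; (−1)^{1·0·6}·(+1)^0·(-1)^1 = -1.
v=5: a=5^0·(≡1), b=5^-2·(≡4) mod 5; (1|5)=+1, (4|5)=+1; (−1)^{0·-2·2}·(+1)^-2·(+1)^0 = +1.
v=2: v_2(a)=1, v_2(b)=-2; units ≡ 5, 7 (mod 8); ε·ε+αω+βω = 0·1+1·0+-2·1 ≡ 0  ⇒  (a,b)_2 = +1.
v=∞: 14586 > 0 and -561 < 0  ⇒  (a,b)_∞ = +1.
v=7: a=7^0·(≡6), b=7^2·(≡3) mod 7; (6|7)=-1, (3|7)=-1; (−1)^{0·2·3}·(-1)^2·(-1)^0 = +1.
|Ram(14586, -561)| = 2, even; anisotropic at {3, 13}.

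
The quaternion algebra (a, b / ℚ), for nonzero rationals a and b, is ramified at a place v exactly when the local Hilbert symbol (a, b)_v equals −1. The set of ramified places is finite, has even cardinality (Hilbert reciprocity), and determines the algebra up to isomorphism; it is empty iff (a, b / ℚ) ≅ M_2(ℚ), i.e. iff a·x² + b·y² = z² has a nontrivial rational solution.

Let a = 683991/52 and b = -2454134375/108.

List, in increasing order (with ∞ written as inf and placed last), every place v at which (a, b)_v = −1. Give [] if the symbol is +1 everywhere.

[2, 3, 5, 11, 31, 47]

(a, b) ≡ (20163, -240405) mod (ℚ^×)²; places V = {2, 3, 5, 7, 11, 13, 31, 47, ∞}.
(a,b)_47: α=1, u≡6; β=1, v≡21 (mod 47); (6|47)=+1, (21|47)=+1; sign (−1)^1·+1^1·+1^1 = -1.
(a,b)_3: α=3, u≡1; β=-3, v≡1 (mod 3); (1|3)=+1, (1|3)=+1; sign (−1)^1·+1^-3·+1^3 = -1.
(a,b)_2: α=-2, β=-2; u≡3, v≡3 (mod 8); ε(u)ε(v)=1·1, αω(v)=-2·1, βω(u)=-2·1; sum ≡ 1  ⇒  -1.
(a,b)_11: α=1, u≡8; β=1, v≡7 (mod 11); (8|11)=-1, (7|11)=-1; sign (−1)^1·-1^1·-1^1 = -1.
(a,b)_31: α=0, u≡21; β=1, v≡21 (mod 31); (21|31)=-1, (21|31)=-1; sign (−1)^0·-1^1·-1^0 = -1.
(a,b)_5: α=0, u≡3; β=5, v≡4 (mod 5); (3|5)=-1, (4|5)=+1; sign (−1)^0·-1^5·+1^0 = -1.
(a,b)_7: α=2, u≡5; β=2, v≡3 (mod 7); (5|7)=-1, (3|7)=-1; sign (−1)^0·-1^2·-1^2 = +1.
(a,b)_13: α=-1, u≡12; β=0, v≡12 (mod 13); (12|13)=+1, (12|13)=+1; sign (−1)^0·+1^0·+1^-1 = +1.
(a,b)_∞: sgn(20163)=+, sgn(-240405)=−, so +1.
Ram(20163, -240405) = {2, 3, 5, 11, 31, 47}; no ℚ_2-point on the conic.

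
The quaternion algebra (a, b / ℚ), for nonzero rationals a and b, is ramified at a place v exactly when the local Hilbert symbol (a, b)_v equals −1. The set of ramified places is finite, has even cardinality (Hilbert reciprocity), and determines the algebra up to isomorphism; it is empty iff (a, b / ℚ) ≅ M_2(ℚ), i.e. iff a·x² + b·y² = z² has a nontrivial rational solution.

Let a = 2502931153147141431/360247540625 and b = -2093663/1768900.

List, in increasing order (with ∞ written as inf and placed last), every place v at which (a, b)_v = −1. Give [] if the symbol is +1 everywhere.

[5, 11]

(a, b) ≡ (25935, -143) mod (ℚ^×)²; places V = {2, 3, 5, 7, 11, 13, 19, ∞}.
(a,b)_3: α=1, u≡2; β=0, v≡1 (mod 3); (2|3)=-1, (1|3)=+1; sign (−1)^0·-1^0·+1^1 = +1.
(a,b)_∞: sgn(25935)=+, sgn(-143)=−, so +1.
(a,b)_7: α=-5, u≡2; β=-2, v≡2 (mod 7); (2|7)=+1, (2|7)=+1; sign (−1)^0·+1^-2·+1^-5 = +1.
(a,b)_19: α=-3, u≡6; β=-2, v≡17 (mod 19); (6|19)=+1, (17|19)=+1; sign (−1)^0·+1^-2·+1^-3 = +1.
(a,b)_13: α=3, u≡7; β=1, v≡2 (mod 13); (7|13)=-1, (2|13)=-1; sign (−1)^0·-1^1·-1^3 = +1.
(a,b)_5: α=-5, u≡2; β=-2, v≡2 (mod 5); (2|5)=-1, (2|5)=-1; sign (−1)^0·-1^-2·-1^-5 = -1.
(a,b)_11: α=14, u≡7; β=5, v≡9 (mod 11); (7|11)=-1, (9|11)=+1; sign (−1)^0·-1^5·+1^14 = -1.
(a,b)_2: α=0, β=-2; u≡7, v≡1 (mod 8); ε(u)ε(v)=1·0, αω(v)=0·0, βω(u)=-2·0; sum ≡ 0  ⇒  +1.
Ram(25935, -143) = {5, 11}; no ℚ_5-point on the conic.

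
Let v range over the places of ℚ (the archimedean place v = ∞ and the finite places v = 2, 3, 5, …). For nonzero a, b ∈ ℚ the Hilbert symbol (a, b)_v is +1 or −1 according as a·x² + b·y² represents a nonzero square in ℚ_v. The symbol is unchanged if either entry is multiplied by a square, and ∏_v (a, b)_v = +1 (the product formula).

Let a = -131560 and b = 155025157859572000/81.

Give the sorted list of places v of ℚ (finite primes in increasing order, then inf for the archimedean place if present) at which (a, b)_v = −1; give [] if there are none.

[2, 5, 11, 13]

(a, b) ≡ (-32890, 2530) mod (ℚ^×)²; places V = {2, 3, 5, 7, 11, 13, 17, 23, ∞}.
(a,b)_∞: sgn(-32890)=−, sgn(2530)=+, so +1.
(a,b)_2: α=3, β=5; u≡3, v≡1 (mod 8); ε(u)ε(v)=1·0, αω(v)=3·0, βω(u)=5·1; sum ≡ 1  ⇒  -1.
(a,b)_7: α=0, u≡5; β=2, v≡5 (mod 7); (5|7)=-1, (5|7)=-1; sign (−1)^0·-1^2·-1^0 = +1.
(a,b)_3: α=0, u≡2; β=-4, v≡1 (mod 3); (2|3)=-1, (1|3)=+1; sign (−1)^0·-1^-4·+1^0 = +1.
(a,b)_11: α=1, u≡8; β=3, v≡6 (mod 11); (8|11)=-1, (6|11)=-1; sign (−1)^1·-1^3·-1^1 = -1.
(a,b)_17: α=0, u≡3; β=2, v≡3 (mod 17); (3|17)=-1, (3|17)=-1; sign (−1)^0·-1^2·-1^0 = +1.
(a,b)_13: α=1, u≡7; β=2, v≡5 (mod 13); (7|13)=-1, (5|13)=-1; sign (−1)^0·-1^2·-1^1 = -1.
(a,b)_23: α=1, u≡7; β=3, v≡18 (mod 23); (7|23)=-1, (18|23)=+1; sign (−1)^1·-1^3·+1^1 = +1.
(a,b)_5: α=1, u≡3; β=3, v≡1 (mod 5); (3|5)=-1, (1|5)=+1; sign (−1)^0·-1^3·+1^1 = -1.
|Ram(-32890, 2530)| = 4, even; anisotropic at {2, 5, 11, 13}.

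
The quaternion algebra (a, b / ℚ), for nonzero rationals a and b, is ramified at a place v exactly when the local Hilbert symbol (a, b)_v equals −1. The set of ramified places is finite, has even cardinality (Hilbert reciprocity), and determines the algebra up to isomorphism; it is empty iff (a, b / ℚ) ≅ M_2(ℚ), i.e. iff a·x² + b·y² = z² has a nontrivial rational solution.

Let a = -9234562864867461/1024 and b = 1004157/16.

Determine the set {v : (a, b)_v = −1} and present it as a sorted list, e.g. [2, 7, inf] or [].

[11, 23, 29, 37]

Mod squares: a ≡ -271469, b ≡ 253. Check v ∈ {∞, 2, 3, 7, 11, 23, 29, 37}.
v=37: a=37^1·(≡34), b=37^0·(≡24) mod 37; (34|37)=+1, (24|37)=-1; (−1)^{1·0·18}·(+1)^0·(-1)^1 = -1.
v=23: a=23^3·(≡17), b=23^1·(≡19) mod 23; (17|23)=-1, (19|23)=-1; (−1)^{3·1·11}·(-1)^1·(-1)^3 = -1.
v=29: a=29^1·(≡6), b=29^0·(≡2) mod 29; (6|29)=+1, (2|29)=-1; (−1)^{1·0·14}·(+1)^0·(-1)^1 = -1.
v=3: a=3^12·(≡1), b=3^4·(≡1) mod 3; (1|3)=+1, (1|3)=+1; (−1)^{12·4·1}·(+1)^4·(+1)^12 = +1.
v=11: a=11^3·(≡1), b=11^1·(≡4) mod 11; (1|11)=+1, (4|11)=+1; (−1)^{3·1·5}·(+1)^1·(+1)^3 = -1.
v=∞: -271469 < 0 and 253 > 0  ⇒  (a,b)_∞ = +1.
v=2: v_2(a)=-10, v_2(b)=-4; units ≡ 3, 5 (mod 8); ε·ε+αω+βω = 1·0+-10·1+-4·1 ≡ 0  ⇒  (a,b)_2 = +1.
v=7: a=7^0·(≡6), b=7^2·(≡2) mod 7; (6|7)=-1, (2|7)=+1; (−1)^{0·2·3}·(-1)^2·(+1)^0 = +1.
(-271469, 253 / ℚ) ramifies at {11, 23, 29, 37}: a division algebra.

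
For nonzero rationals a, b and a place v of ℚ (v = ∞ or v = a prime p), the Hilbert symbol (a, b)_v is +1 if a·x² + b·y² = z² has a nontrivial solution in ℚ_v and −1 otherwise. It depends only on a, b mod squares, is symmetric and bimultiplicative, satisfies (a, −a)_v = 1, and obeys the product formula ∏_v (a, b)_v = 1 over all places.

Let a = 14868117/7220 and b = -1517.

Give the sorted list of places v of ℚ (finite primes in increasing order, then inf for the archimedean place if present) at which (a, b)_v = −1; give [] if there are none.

Mod squares: a ≡ 7585, b ≡ -1517. Check v ∈ {∞, 2, 3, 5, 11, 19, 37, 41}.
v=2: v_2(a)=-2, v_2(b)=0; units ≡ 1, 3 (mod 8); ε·ε+αω+βω = 0·1+-2·1+0·0 ≡ 0  ⇒  (a,b)_2 = +1.
v=5: a=5^-1·(≡3), b=5^0·(≡3) mod 5; (3|5)=-1, (3|5)=-1; (−1)^{-1·0·2}·(-1)^0·(-1)^-1 = -1.
v=41: a=41^1·(≡39), b=41^1·(≡4) mod 41; (39|41)=+1, (4|41)=+1; (−1)^{1·1·20}·(+1)^1·(+1)^1 = +1.
v=19: a=19^-2·(≡9), b=19^0·(≡3) mod 19; (9|19)=+1, (3|19)=-1; (−1)^{-2·0·9}·(+1)^0·(-1)^-2 = +1.
v=3: a=3^4·(≡1), b=3^0·(≡1) mod 3; (1|3)=+1, (1|3)=+1; (−1)^{4·0·1}·(+1)^0·(+1)^4 = +1.
v=∞: 7585 > 0 and -1517 < 0  ⇒  (a,b)_∞ = +1.
v=37: a=37^1·(≡19), b=37^1·(≡33) mod 37; (19|37)=-1, (33|37)=+1; (−1)^{1·1·18}·(-1)^1·(+1)^1 = -1.
v=11: a=11^2·(≡10), b=11^0·(≡1) mod 11; (10|11)=-1, (1|11)=+1; (−1)^{2·0·5}·(-1)^0·(+1)^2 = +1.
Ram(7585, -1517) = {5, 37}; no ℚ_5-point on the conic.

[5, 37]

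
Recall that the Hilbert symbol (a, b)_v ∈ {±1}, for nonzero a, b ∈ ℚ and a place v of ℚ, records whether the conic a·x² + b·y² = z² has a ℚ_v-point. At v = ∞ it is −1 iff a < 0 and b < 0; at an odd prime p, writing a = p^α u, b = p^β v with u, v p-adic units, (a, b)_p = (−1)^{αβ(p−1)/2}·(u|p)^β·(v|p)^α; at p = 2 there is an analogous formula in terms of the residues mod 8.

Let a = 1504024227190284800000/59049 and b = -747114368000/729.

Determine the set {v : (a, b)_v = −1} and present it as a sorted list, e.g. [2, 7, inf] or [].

Mod squares: a ≡ 5, b ≡ -12155. Check v ∈ {∞, 2, 3, 5, 7, 11, 13, 17}.
v=3: a=3^-10·(≡2), b=3^-6·(≡1) mod 3; (2|3)=-1, (1|3)=+1; (−1)^{-10·-6·1}·(-1)^-6·(+1)^-10 = +1.
v=11: a=11^2·(≡9), b=11^1·(≡7) mod 11; (9|11)=+1, (7|11)=-1; (−1)^{2·1·5}·(+1)^1·(-1)^2 = +1.
v=13: a=13^4·(≡6), b=13^1·(≡1) mod 13; (6|13)=-1, (1|13)=+1; (−1)^{4·1·6}·(-1)^1·(+1)^4 = -1.
v=2: v_2(a)=12, v_2(b)=10; units ≡ 5, 5 (mod 8); ε·ε+αω+βω = 0·0+12·1+10·1 ≡ 0  ⇒  (a,b)_2 = +1.
v=5: a=5^5·(≡4), b=5^3·(≡4) mod 5; (4|5)=+1, (4|5)=+1; (−1)^{5·3·2}·(+1)^3·(+1)^5 = +1.
v=∞: 5 > 0 and -12155 < 0  ⇒  (a,b)_∞ = +1.
v=17: a=17^2·(≡11), b=17^1·(≡13) mod 17; (11|17)=-1, (13|17)=+1; (−1)^{2·1·8}·(-1)^1·(+1)^2 = -1.
v=7: a=7^6·(≡3), b=7^4·(≡4) mod 7; (3|7)=-1, (4|7)=+1; (−1)^{6·4·3}·(-1)^4·(+1)^6 = +1.
|Ram(5, -12155)| = 2, even; anisotropic at {13, 17}.

[13, 17]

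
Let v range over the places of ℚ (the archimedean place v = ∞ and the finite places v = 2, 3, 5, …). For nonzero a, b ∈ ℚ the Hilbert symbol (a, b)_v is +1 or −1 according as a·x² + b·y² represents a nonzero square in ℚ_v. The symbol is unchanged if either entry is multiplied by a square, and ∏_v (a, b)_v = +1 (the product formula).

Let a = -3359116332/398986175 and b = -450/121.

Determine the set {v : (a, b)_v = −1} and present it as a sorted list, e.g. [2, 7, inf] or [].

[23, inf]

(a, b) ≡ (-69, -2) mod (ℚ^×)²; places V = {2, 3, 5, 7, 11, 13, 17, 23, ∞}.
(a,b)_2: α=2, β=1; u≡3, v≡7 (mod 8); ε(u)ε(v)=1·1, αω(v)=2·0, βω(u)=1·1; sum ≡ 0  ⇒  +1.
(a,b)_13: α=4, u≡4; β=0, v≡11 (mod 13); (4|13)=+1, (11|13)=-1; sign (−1)^0·+1^0·-1^4 = +1.
(a,b)_7: α=-4, u≡1; β=0, v≡6 (mod 7); (1|7)=+1, (6|7)=-1; sign (−1)^0·+1^0·-1^-4 = +1.
(a,b)_5: α=-2, u≡4; β=2, v≡2 (mod 5); (4|5)=+1, (2|5)=-1; sign (−1)^0·+1^2·-1^-2 = +1.
(a,b)_23: α=-1, u≡22; β=0, v≡17 (mod 23); (22|23)=-1, (17|23)=-1; sign (−1)^0·-1^0·-1^-1 = -1.
(a,b)_∞: sgn(-69)=−, sgn(-2)=−, so -1.
(a,b)_17: α=-2, u≡9; β=0, v≡13 (mod 17); (9|17)=+1, (13|17)=+1; sign (−1)^0·+1^0·+1^-2 = +1.
(a,b)_3: α=5, u≡1; β=2, v≡1 (mod 3); (1|3)=+1, (1|3)=+1; sign (−1)^0·+1^2·+1^5 = +1.
(a,b)_11: α=2, u≡7; β=-2, v≡1 (mod 11); (7|11)=-1, (1|11)=+1; sign (−1)^0·-1^-2·+1^2 = +1.
Ram(-69, -2) = {23, ∞}; no ℚ_23-point on the conic.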